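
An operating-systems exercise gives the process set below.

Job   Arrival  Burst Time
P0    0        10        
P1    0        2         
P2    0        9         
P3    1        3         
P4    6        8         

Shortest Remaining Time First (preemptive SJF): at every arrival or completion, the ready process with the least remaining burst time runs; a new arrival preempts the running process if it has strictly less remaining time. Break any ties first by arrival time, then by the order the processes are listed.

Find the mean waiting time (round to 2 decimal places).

Schedule: | P1 0-2 | P3 2-5 | P2 5-14 | P4 14-22 | P0 22-32 |
Completion: P0=32  P1=2  P2=14  P3=5  P4=22
Waiting times: P0=22, P1=0, P2=5, P3=1, P4=8
Average waiting = (22+0+5+1+8) / 5 = 36/5 = 7.20

7.20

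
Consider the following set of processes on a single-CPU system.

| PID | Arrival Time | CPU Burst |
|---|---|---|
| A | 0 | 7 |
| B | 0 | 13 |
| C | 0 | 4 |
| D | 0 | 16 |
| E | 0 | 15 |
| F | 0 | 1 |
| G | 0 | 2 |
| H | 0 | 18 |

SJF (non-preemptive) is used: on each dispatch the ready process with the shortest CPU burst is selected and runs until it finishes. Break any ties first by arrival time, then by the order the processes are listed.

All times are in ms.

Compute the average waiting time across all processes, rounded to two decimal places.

Gantt: | F 0-1 | G 1-3 | C 3-7 | A 7-14 | B 14-27 | E 27-42 | D 42-58 | H 58-76 |
Completion: A=14  B=27  C=7  D=58  E=42  F=1  G=3  H=76
Waiting times: A=7, B=14, C=3, D=42, E=27, F=0, G=1, H=58
Average waiting = (7+14+3+42+27+0+1+58) / 8 = 152/8 = 19.00

19.00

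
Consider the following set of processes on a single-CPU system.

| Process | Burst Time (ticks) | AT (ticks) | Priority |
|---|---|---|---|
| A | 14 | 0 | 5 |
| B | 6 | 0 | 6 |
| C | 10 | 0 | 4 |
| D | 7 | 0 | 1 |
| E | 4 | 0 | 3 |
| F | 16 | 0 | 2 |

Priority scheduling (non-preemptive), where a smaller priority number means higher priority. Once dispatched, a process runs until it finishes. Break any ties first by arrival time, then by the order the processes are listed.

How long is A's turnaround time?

51

Timeline: | D 0-7 | F 7-23 | E 23-27 | C 27-37 | A 37-51 | B 51-57 |
Completion: A=51  B=57  C=37  D=7  E=27  F=23
Turnaround(A) = completion − arrival = 51 − 0 = 51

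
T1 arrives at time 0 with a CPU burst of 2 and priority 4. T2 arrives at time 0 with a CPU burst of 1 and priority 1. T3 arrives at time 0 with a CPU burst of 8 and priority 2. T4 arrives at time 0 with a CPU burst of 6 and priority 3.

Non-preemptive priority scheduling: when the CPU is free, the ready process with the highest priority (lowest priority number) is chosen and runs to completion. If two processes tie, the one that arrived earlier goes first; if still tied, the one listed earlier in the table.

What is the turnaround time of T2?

1

Timeline: | T2 0-1 | T3 1-9 | T4 9-15 | T1 15-17 |
Completion: T1=17  T2=1  T3=9  T4=15
Turnaround (C−A): T1=17  T2=1  T3=9  T4=15
Turnaround(T2) = completion − arrival = 1 − 0 = 1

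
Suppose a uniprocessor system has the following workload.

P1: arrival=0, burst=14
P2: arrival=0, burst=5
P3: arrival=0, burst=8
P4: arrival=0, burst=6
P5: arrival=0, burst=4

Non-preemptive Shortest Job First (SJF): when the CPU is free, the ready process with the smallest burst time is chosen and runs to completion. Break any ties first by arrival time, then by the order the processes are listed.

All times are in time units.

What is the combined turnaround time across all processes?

Schedule: | P5 0-4 | P2 4-9 | P4 9-15 | P3 15-23 | P1 23-37 |
Completion: P1=37  P2=9  P3=23  P4=15  P5=4
Turnaround = completion − arrival: P1=37, P2=9, P3=23, P4=15, P5=4
Total turnaround = 37 + 9 + 23 + 15 + 4 = 88

88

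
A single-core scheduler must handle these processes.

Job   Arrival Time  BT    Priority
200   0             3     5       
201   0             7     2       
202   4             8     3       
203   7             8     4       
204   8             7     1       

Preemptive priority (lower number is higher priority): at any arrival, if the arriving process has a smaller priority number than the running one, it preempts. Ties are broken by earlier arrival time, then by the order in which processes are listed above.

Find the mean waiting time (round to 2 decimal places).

Timeline: | 201 0-7 | 202 7-8 | 204 8-15 | 202 15-22 | 203 22-30 | 200 30-33 |
Completion: 200=33  201=7  202=22  203=30  204=15
Waiting times: 200=30, 201=0, 202=10, 203=15, 204=0
Average waiting = (30+0+10+15+0) / 5 = 55/5 = 11.00

11.00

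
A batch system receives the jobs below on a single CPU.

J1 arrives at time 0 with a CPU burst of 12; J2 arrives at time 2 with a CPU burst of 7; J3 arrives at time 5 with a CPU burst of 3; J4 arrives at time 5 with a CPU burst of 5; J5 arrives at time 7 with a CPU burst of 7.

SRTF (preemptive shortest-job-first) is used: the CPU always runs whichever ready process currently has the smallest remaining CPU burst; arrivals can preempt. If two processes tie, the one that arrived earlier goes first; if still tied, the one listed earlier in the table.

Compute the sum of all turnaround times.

76

Timeline: | J1 0-2 | J2 2-5 | J3 5-8 | J2 8-12 | J4 12-17 | J5 17-24 | J1 24-34 |
Completion: J1=34  J2=12  J3=8  J4=17  J5=24
Turnaround = completion − arrival: J1=34, J2=10, J3=3, J4=12, J5=17
Total turnaround = 34 + 10 + 3 + 12 + 17 = 76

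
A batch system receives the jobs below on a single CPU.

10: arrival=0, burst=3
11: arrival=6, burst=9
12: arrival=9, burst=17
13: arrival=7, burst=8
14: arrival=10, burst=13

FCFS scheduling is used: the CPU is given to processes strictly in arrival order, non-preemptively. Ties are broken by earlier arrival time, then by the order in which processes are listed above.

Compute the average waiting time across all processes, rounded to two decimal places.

10.40

Timeline: | 10 0-3 | idle 3-6 | 11 6-15 | 13 15-23 | 12 23-40 | 14 40-53 |
Completion: 10=3  11=15  12=40  13=23  14=53
Waiting times: 10=0, 11=0, 12=14, 13=8, 14=30
Average waiting = (0+0+14+8+30) / 5 = 52/5 = 10.40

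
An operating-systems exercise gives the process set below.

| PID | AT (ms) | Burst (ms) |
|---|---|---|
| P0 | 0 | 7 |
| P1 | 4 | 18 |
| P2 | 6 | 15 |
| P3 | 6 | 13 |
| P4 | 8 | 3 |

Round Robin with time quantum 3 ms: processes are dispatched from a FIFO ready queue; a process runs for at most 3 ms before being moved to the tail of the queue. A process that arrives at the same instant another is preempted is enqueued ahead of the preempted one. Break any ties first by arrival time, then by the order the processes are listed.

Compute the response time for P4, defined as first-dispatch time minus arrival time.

Schedule: | P0 0-6 | P1 6-9 | P2 9-12 | P3 12-15 | P0 15-16 | P4 16-19 | P1 19-22 | P2 22-25 | P3 25-28 | P1 28-31 | P2 31-34 | P3 34-37 | P1 37-40 | P2 40-43 | P3 43-46 | P1 46-49 | P2 49-52 | P3 52-53 | P1 53-56 |
Completion: P0=16  P1=56  P2=52  P3=53  P4=19
Turnaround (C−A): P0=16  P1=52  P2=46  P3=47  P4=11
Response(P4) = first start − arrival = 16 − 8 = 8

8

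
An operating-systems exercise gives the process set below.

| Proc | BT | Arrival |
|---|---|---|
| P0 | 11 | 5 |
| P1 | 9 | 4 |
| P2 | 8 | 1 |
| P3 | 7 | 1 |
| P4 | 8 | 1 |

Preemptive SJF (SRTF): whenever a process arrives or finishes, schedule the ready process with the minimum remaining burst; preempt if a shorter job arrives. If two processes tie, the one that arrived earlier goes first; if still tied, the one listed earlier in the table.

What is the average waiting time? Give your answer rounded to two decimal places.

14.00

Timeline: | idle 0-1 | P3 1-8 | P2 8-16 | P4 16-24 | P1 24-33 | P0 33-44 |
Completion: P0=44  P1=33  P2=16  P3=8  P4=24
Waiting times: P0=28, P1=20, P2=7, P3=0, P4=15
Average waiting = (28+20+7+0+15) / 5 = 70/5 = 14.00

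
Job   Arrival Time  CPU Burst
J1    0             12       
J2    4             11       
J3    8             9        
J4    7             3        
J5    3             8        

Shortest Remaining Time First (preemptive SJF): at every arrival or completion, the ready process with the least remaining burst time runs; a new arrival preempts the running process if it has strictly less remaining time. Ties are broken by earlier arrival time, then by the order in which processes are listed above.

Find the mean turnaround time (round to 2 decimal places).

20.00

Gantt: | J1 0-3 | J5 3-7 | J4 7-10 | J5 10-14 | J1 14-23 | J3 23-32 | J2 32-43 |
Completion: J1=23  J2=43  J3=32  J4=10  J5=14
Turnaround times: J1=23, J2=39, J3=24, J4=3, J5=11
Average turnaround = (23+39+24+3+11) / 5 = 100/5 = 20.00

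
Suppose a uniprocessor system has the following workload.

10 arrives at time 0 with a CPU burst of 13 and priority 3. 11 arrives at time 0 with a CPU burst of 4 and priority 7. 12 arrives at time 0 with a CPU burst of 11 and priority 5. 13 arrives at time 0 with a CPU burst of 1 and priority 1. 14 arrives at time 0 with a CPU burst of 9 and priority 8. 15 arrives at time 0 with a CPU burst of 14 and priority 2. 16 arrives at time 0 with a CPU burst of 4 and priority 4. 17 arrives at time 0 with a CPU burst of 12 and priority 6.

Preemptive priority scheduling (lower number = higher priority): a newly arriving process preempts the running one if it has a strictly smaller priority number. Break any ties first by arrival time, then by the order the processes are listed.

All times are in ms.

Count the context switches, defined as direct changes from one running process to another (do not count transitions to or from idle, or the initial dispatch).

7

Schedule: | 13 0-1 | 15 1-15 | 10 15-28 | 16 28-32 | 12 32-43 | 17 43-55 | 11 55-59 | 14 59-68 |
Completion: 10=28  11=59  12=43  13=1  14=68  15=15  16=32  17=55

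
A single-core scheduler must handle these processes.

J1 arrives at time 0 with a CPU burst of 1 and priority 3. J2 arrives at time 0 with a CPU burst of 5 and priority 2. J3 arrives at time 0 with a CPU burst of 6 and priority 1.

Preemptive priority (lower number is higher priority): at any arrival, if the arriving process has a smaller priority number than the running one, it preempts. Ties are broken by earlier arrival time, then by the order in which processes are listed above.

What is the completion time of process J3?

Timeline: | J3 0-6 | J2 6-11 | J1 11-12 |
Completion: J1=12  J2=11  J3=6

6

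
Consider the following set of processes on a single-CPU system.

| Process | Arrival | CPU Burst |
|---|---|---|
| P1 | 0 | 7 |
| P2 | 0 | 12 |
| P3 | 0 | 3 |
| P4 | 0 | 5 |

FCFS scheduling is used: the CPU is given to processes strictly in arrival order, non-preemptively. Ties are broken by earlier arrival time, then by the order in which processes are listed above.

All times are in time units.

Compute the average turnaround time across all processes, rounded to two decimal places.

18.75

Timeline: | P1 0-7 | P2 7-19 | P3 19-22 | P4 22-27 |
Completion: P1=7  P2=19  P3=22  P4=27
Turnaround times: P1=7, P2=19, P3=22, P4=27
Average turnaround = (7+19+22+27) / 4 = 75/4 = 18.75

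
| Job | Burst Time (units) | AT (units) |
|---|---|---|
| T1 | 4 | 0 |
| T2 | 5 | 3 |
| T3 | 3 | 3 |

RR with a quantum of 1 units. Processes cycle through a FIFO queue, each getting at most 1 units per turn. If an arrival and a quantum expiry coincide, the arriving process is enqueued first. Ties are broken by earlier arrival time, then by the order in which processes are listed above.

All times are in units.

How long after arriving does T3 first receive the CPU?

1

Schedule: | T1 0-3 | T2 3-4 | T3 4-5 | T1 5-6 | T2 6-7 | T3 7-8 | T2 8-9 | T3 9-10 | T2 10-12 |
Completion: T1=6  T2=12  T3=10
Response(T3) = first start − arrival = 4 − 3 = 1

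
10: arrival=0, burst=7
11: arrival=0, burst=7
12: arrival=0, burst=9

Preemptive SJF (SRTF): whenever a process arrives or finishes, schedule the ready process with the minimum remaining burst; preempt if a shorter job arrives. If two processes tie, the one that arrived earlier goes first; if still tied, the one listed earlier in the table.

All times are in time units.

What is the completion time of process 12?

23

Schedule: | 10 0-7 | 11 7-14 | 12 14-23 |
Completion: 10=7  11=14  12=23
Turnaround (C−A): 10=7  11=14  12=23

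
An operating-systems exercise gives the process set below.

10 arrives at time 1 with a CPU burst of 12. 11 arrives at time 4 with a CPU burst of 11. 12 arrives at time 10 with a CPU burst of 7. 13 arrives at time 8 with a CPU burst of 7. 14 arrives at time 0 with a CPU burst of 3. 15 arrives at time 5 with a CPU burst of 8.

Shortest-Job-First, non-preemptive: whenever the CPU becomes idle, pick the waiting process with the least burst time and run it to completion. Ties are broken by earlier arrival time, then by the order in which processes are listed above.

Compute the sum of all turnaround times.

126

Gantt: | 14 0-3 | 10 3-15 | 13 15-22 | 12 22-29 | 15 29-37 | 11 37-48 |
Completion: 10=15  11=48  12=29  13=22  14=3  15=37
Turnaround (C−A): 10=14  11=44  12=19  13=14  14=3  15=32
Turnaround = completion − arrival: 10=14, 11=44, 12=19, 13=14, 14=3, 15=32
Total turnaround = 14 + 44 + 19 + 14 + 3 + 32 = 126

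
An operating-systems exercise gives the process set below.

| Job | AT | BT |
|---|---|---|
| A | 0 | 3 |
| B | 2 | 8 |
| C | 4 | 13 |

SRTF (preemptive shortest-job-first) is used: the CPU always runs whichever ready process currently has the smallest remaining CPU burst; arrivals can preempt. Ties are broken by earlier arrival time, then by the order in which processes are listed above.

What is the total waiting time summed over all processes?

8

Gantt: | A 0-3 | B 3-11 | C 11-24 |
Completion: A=3  B=11  C=24
Turnaround (C−A): A=3  B=9  C=20
Waiting = turnaround − burst: A=0, B=1, C=7
Total waiting = 0 + 1 + 7 = 8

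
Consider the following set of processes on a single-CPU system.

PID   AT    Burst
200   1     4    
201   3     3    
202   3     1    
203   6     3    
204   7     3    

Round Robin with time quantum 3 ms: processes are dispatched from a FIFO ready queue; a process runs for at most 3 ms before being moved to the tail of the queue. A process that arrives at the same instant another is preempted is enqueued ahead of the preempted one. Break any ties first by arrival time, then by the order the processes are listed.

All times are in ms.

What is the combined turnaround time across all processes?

Gantt: | idle 0-1 | 200 1-4 | 201 4-7 | 202 7-8 | 200 8-9 | 203 9-12 | 204 12-15 |
Completion: 200=9  201=7  202=8  203=12  204=15
Turnaround (C−A): 200=8  201=4  202=5  203=6  204=8
Turnaround = completion − arrival: 200=8, 201=4, 202=5, 203=6, 204=8
Total turnaround = 8 + 4 + 5 + 6 + 8 = 31

31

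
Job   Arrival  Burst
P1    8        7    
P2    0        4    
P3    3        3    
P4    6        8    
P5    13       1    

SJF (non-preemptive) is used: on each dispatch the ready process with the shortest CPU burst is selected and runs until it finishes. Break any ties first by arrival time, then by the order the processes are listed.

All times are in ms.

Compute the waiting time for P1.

8

Timeline: | P2 0-4 | P3 4-7 | P4 7-15 | P5 15-16 | P1 16-23 |
Completion: P1=23  P2=4  P3=7  P4=15  P5=16
Turnaround (C−A): P1=15  P2=4  P3=4  P4=9  P5=3
Waiting(P1) = turnaround − burst = 15 − 7 = 8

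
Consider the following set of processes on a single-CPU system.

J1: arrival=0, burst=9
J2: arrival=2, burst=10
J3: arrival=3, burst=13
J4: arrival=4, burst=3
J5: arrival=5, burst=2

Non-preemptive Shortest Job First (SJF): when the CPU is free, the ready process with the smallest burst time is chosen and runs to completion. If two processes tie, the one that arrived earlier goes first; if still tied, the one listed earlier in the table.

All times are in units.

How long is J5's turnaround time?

Gantt: | J1 0-9 | J5 9-11 | J4 11-14 | J2 14-24 | J3 24-37 |
Completion: J1=9  J2=24  J3=37  J4=14  J5=11
Turnaround(J5) = completion − arrival = 11 − 5 = 6

6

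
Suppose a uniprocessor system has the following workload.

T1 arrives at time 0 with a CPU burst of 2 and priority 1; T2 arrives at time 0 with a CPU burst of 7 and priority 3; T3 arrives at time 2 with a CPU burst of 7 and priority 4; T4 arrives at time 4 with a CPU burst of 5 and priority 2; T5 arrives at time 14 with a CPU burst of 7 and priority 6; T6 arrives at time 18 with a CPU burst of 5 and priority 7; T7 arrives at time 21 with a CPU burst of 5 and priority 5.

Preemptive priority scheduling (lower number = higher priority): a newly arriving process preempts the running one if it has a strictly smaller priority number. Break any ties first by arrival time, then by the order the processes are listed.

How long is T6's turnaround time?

Schedule: | T1 0-2 | T2 2-4 | T4 4-9 | T2 9-14 | T3 14-21 | T7 21-26 | T5 26-33 | T6 33-38 |
Completion: T1=2  T2=14  T3=21  T4=9  T5=33  T6=38  T7=26
Turnaround(T6) = completion − arrival = 38 − 18 = 20

20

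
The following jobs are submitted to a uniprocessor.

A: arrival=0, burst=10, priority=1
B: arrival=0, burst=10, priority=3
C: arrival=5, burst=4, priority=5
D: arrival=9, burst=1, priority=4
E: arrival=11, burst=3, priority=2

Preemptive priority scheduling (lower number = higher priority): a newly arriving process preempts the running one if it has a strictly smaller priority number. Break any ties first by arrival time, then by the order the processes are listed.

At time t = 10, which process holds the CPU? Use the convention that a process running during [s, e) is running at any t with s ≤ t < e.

Timeline: | A 0-10 | B 10-11 | E 11-14 | B 14-23 | D 23-24 | C 24-28 |
Completion: A=10  B=23  C=28  D=24  E=14
Turnaround (C−A): A=10  B=23  C=23  D=15  E=3

B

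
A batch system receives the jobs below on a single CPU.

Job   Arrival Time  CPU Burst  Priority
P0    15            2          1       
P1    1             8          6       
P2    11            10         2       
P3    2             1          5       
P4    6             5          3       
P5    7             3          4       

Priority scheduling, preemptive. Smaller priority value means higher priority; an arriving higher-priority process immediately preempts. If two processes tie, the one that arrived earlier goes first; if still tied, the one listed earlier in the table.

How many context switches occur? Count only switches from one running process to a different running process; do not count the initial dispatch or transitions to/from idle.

Timeline: | idle 0-1 | P1 1-2 | P3 2-3 | P1 3-6 | P4 6-11 | P2 11-15 | P0 15-17 | P2 17-23 | P5 23-26 | P1 26-30 |
Completion: P0=17  P1=30  P2=23  P3=3  P4=11  P5=26

8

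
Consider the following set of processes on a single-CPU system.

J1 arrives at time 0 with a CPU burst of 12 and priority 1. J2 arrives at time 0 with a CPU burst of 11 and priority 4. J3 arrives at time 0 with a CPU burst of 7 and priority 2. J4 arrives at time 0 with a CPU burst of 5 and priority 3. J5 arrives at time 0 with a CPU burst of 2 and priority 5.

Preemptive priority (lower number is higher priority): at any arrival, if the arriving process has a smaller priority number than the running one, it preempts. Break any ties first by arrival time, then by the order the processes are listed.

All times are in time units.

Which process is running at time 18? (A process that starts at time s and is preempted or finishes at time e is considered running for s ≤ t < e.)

Timeline: | J1 0-12 | J3 12-19 | J4 19-24 | J2 24-35 | J5 35-37 |
Completion: J1=12  J2=35  J3=19  J4=24  J5=37

J3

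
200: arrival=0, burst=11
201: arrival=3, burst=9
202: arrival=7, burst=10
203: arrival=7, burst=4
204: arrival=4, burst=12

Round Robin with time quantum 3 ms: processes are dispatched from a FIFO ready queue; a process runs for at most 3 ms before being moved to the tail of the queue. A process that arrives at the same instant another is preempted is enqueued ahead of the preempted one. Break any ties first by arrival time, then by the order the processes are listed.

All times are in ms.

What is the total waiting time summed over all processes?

Gantt: | 200 0-3 | 201 3-6 | 200 6-9 | 204 9-12 | 201 12-15 | 202 15-18 | 203 18-21 | 200 21-24 | 204 24-27 | 201 27-30 | 202 30-33 | 203 33-34 | 200 34-36 | 204 36-39 | 202 39-42 | 204 42-45 | 202 45-46 |
Completion: 200=36  201=30  202=46  203=34  204=45
Waiting = turnaround − burst: 200=25, 201=18, 202=29, 203=23, 204=29
Total waiting = 25 + 18 + 29 + 23 + 29 = 124

124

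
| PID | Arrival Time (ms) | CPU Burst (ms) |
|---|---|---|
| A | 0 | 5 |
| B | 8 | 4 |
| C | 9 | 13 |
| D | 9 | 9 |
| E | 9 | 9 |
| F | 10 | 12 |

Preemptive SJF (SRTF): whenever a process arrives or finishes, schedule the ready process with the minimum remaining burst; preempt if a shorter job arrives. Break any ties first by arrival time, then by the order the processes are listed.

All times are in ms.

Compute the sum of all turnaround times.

Gantt: | A 0-5 | idle 5-8 | B 8-12 | D 12-21 | E 21-30 | F 30-42 | C 42-55 |
Completion: A=5  B=12  C=55  D=21  E=30  F=42
Turnaround = completion − arrival: A=5, B=4, C=46, D=12, E=21, F=32
Total turnaround = 5 + 4 + 46 + 12 + 21 + 32 = 120

120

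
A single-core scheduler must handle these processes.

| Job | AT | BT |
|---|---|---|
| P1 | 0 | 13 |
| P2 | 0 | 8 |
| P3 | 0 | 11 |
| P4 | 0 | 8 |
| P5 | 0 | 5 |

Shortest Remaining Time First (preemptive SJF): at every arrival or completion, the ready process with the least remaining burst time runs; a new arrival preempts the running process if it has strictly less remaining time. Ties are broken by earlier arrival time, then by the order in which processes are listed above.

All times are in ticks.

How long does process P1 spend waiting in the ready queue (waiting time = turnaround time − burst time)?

Gantt: | P5 0-5 | P2 5-13 | P4 13-21 | P3 21-32 | P1 32-45 |
Completion: P1=45  P2=13  P3=32  P4=21  P5=5
Waiting(P1) = turnaround − burst = 45 − 13 = 32

32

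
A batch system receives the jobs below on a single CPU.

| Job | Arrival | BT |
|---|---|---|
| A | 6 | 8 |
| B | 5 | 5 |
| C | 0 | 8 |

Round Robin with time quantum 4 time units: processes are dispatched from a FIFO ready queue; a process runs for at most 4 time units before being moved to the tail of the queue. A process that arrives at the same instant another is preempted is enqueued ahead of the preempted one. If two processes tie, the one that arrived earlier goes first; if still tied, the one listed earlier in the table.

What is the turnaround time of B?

12

Timeline: | C 0-8 | B 8-12 | A 12-16 | B 16-17 | A 17-21 |
Completion: A=21  B=17  C=8
Turnaround(B) = completion − arrival = 17 − 5 = 12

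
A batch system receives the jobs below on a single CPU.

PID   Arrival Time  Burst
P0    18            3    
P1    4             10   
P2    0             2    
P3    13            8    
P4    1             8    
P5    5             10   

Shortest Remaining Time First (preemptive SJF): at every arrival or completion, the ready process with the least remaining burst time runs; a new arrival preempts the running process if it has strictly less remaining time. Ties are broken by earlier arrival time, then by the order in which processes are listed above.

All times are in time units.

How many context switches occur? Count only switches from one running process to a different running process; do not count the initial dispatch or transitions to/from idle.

Schedule: | P2 0-2 | P4 2-10 | P1 10-20 | P0 20-23 | P3 23-31 | P5 31-41 |
Completion: P0=23  P1=20  P2=2  P3=31  P4=10  P5=41
Turnaround (C−A): P0=5  P1=16  P2=2  P3=18  P4=9  P5=36

5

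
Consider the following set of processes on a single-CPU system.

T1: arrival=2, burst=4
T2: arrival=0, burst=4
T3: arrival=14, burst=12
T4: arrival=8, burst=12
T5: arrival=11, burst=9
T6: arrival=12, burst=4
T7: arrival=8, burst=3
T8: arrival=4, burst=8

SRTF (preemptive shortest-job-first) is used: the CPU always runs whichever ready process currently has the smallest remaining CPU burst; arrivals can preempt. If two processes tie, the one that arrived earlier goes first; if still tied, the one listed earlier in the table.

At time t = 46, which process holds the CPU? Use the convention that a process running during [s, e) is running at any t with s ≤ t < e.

Gantt: | T2 0-4 | T1 4-8 | T7 8-11 | T8 11-12 | T6 12-16 | T8 16-23 | T5 23-32 | T4 32-44 | T3 44-56 |
Completion: T1=8  T2=4  T3=56  T4=44  T5=32  T6=16  T7=11  T8=23
Turnaround (C−A): T1=6  T2=4  T3=42  T4=36  T5=21  T6=4  T7=3  T8=19

T3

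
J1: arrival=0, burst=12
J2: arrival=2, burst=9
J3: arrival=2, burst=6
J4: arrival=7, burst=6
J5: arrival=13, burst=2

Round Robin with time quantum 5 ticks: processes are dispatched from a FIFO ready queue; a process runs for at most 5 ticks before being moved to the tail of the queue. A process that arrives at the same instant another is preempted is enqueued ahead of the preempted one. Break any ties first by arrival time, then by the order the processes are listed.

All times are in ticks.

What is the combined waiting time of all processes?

Timeline: | J1 0-5 | J2 5-10 | J3 10-15 | J1 15-20 | J4 20-25 | J2 25-29 | J5 29-31 | J3 31-32 | J1 32-34 | J4 34-35 |
Completion: J1=34  J2=29  J3=32  J4=35  J5=31
Waiting = turnaround − burst: J1=22, J2=18, J3=24, J4=22, J5=16
Total waiting = 22 + 18 + 24 + 22 + 16 = 102

102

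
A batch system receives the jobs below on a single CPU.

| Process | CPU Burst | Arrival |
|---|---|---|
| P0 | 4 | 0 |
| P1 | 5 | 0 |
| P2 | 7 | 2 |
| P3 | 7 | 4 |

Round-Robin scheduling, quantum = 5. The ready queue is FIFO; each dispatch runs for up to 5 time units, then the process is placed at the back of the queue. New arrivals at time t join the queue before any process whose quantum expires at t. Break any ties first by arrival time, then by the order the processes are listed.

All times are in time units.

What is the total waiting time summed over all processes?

Schedule: | P0 0-4 | P1 4-9 | P2 9-14 | P3 14-19 | P2 19-21 | P3 21-23 |
Completion: P0=4  P1=9  P2=21  P3=23
Waiting = turnaround − burst: P0=0, P1=4, P2=12, P3=12
Total waiting = 0 + 4 + 12 + 12 = 28

28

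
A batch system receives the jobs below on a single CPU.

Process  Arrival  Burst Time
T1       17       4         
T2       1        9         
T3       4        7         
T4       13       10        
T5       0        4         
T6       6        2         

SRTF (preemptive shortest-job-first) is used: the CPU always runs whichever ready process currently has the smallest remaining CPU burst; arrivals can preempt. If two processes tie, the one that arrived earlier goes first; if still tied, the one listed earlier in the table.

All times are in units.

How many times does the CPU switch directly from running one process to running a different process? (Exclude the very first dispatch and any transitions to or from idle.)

Gantt: | T5 0-4 | T3 4-6 | T6 6-8 | T3 8-13 | T2 13-17 | T1 17-21 | T2 21-26 | T4 26-36 |
Completion: T1=21  T2=26  T3=13  T4=36  T5=4  T6=8
Turnaround (C−A): T1=4  T2=25  T3=9  T4=23  T5=4  T6=2

7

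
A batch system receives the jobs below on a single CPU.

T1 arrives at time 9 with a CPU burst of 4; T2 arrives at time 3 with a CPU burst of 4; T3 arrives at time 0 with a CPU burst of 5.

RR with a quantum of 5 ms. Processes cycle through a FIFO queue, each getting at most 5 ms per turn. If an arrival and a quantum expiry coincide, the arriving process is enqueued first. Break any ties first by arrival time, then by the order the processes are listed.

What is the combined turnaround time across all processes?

Schedule: | T3 0-5 | T2 5-9 | T1 9-13 |
Completion: T1=13  T2=9  T3=5
Turnaround (C−A): T1=4  T2=6  T3=5
Turnaround = completion − arrival: T1=4, T2=6, T3=5
Total turnaround = 4 + 6 + 5 = 15

15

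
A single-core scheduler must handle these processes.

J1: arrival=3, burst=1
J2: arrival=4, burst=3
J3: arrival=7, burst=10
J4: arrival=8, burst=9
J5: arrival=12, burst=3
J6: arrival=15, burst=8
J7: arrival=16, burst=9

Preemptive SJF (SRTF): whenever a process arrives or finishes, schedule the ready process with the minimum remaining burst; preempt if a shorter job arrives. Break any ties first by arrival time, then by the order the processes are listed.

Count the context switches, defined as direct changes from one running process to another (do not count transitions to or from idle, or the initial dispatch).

7

Gantt: | idle 0-3 | J1 3-4 | J2 4-7 | J3 7-12 | J5 12-15 | J3 15-20 | J6 20-28 | J4 28-37 | J7 37-46 |
Completion: J1=4  J2=7  J3=20  J4=37  J5=15  J6=28  J7=46
Turnaround (C−A): J1=1  J2=3  J3=13  J4=29  J5=3  J6=13  J7=30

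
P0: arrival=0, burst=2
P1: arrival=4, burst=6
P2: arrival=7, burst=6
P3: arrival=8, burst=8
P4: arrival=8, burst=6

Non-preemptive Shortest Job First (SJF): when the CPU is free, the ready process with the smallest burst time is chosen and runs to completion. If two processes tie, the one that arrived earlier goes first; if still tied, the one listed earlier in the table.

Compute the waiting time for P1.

Timeline: | P0 0-2 | idle 2-4 | P1 4-10 | P2 10-16 | P4 16-22 | P3 22-30 |
Completion: P0=2  P1=10  P2=16  P3=30  P4=22
Turnaround (C−A): P0=2  P1=6  P2=9  P3=22  P4=14
Waiting(P1) = turnaround − burst = 6 − 6 = 0

0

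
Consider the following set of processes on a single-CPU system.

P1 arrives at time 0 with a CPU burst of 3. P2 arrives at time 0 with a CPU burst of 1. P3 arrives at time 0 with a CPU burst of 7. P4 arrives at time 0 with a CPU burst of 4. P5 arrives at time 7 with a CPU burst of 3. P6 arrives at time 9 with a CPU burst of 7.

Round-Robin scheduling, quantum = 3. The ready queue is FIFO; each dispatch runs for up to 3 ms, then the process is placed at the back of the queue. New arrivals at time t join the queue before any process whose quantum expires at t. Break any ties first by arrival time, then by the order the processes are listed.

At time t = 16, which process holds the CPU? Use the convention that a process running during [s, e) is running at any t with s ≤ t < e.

P6

Gantt: | P1 0-3 | P2 3-4 | P3 4-7 | P4 7-10 | P5 10-13 | P3 13-16 | P6 16-19 | P4 19-20 | P3 20-21 | P6 21-25 |
Completion: P1=3  P2=4  P3=21  P4=20  P5=13  P6=25
Turnaround (C−A): P1=3  P2=4  P3=21  P4=20  P5=6  P6=16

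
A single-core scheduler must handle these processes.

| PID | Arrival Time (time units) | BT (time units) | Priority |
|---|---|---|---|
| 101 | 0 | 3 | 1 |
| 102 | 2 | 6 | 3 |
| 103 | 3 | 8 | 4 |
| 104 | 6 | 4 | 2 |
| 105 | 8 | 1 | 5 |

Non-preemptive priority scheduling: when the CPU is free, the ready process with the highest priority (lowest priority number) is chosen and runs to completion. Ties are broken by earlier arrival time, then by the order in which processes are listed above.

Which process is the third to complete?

104

Timeline: | 101 0-3 | 102 3-9 | 104 9-13 | 103 13-21 | 105 21-22 |
Completion: 101=3  102=9  103=21  104=13  105=22
Finish order: 101 → 102 → 104 → 103 → 105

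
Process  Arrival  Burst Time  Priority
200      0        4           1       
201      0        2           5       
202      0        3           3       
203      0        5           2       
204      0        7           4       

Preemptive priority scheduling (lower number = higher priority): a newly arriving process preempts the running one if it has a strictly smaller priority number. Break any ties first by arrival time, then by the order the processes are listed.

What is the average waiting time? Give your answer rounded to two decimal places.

Schedule: | 200 0-4 | 203 4-9 | 202 9-12 | 204 12-19 | 201 19-21 |
Completion: 200=4  201=21  202=12  203=9  204=19
Turnaround (C−A): 200=4  201=21  202=12  203=9  204=19
Waiting times: 200=0, 201=19, 202=9, 203=4, 204=12
Average waiting = (0+19+9+4+12) / 5 = 44/5 = 8.80

8.80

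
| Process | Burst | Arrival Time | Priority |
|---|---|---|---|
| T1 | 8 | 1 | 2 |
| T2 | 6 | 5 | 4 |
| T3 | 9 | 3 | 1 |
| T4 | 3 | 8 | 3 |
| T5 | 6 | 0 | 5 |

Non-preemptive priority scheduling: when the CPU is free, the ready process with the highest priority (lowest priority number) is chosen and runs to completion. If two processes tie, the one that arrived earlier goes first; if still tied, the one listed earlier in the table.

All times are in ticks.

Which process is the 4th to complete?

T4

Schedule: | T5 0-6 | T3 6-15 | T1 15-23 | T4 23-26 | T2 26-32 |
Completion: T1=23  T2=32  T3=15  T4=26  T5=6
Turnaround (C−A): T1=22  T2=27  T3=12  T4=18  T5=6
Finish order: T5 → T3 → T1 → T4 → T2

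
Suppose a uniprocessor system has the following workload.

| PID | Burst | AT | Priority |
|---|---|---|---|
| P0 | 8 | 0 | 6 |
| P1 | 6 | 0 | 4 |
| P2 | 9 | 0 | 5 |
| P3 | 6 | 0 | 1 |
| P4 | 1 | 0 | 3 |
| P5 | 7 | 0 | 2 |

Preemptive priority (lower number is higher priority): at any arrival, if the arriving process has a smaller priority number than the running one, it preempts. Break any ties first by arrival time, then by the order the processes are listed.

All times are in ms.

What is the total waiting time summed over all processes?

82

Gantt: | P3 0-6 | P5 6-13 | P4 13-14 | P1 14-20 | P2 20-29 | P0 29-37 |
Completion: P0=37  P1=20  P2=29  P3=6  P4=14  P5=13
Turnaround (C−A): P0=37  P1=20  P2=29  P3=6  P4=14  P5=13
Waiting = turnaround − burst: P0=29, P1=14, P2=20, P3=0, P4=13, P5=6
Total waiting = 29 + 14 + 20 + 0 + 13 + 6 = 82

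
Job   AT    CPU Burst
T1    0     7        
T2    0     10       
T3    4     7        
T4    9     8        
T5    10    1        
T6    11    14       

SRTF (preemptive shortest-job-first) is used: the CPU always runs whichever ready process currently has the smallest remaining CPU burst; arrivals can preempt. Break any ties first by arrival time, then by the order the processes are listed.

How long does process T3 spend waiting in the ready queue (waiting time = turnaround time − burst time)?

4

Timeline: | T1 0-7 | T3 7-10 | T5 10-11 | T3 11-15 | T4 15-23 | T2 23-33 | T6 33-47 |
Completion: T1=7  T2=33  T3=15  T4=23  T5=11  T6=47
Turnaround (C−A): T1=7  T2=33  T3=11  T4=14  T5=1  T6=36
Waiting(T3) = turnaround − burst = 11 − 7 = 4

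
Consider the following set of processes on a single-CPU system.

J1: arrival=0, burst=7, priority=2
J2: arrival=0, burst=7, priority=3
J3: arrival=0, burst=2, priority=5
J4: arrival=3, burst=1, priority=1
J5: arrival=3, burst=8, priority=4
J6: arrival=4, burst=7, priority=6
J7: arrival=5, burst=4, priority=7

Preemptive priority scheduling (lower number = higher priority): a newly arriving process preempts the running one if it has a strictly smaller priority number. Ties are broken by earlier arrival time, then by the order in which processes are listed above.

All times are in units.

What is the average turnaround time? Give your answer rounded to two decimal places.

Timeline: | J1 0-3 | J4 3-4 | J1 4-8 | J2 8-15 | J5 15-23 | J3 23-25 | J6 25-32 | J7 32-36 |
Completion: J1=8  J2=15  J3=25  J4=4  J5=23  J6=32  J7=36
Turnaround (C−A): J1=8  J2=15  J3=25  J4=1  J5=20  J6=28  J7=31
Turnaround times: J1=8, J2=15, J3=25, J4=1, J5=20, J6=28, J7=31
Average turnaround = (8+15+25+1+20+28+31) / 7 = 128/7 = 18.29

18.29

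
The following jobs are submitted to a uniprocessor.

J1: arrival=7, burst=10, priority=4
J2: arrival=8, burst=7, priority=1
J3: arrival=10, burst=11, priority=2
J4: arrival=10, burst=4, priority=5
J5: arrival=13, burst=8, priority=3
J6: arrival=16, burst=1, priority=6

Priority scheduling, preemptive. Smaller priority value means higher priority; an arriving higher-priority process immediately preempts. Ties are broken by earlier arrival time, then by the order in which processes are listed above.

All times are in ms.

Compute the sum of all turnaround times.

Gantt: | idle 0-7 | J1 7-8 | J2 8-15 | J3 15-26 | J5 26-34 | J1 34-43 | J4 43-47 | J6 47-48 |
Completion: J1=43  J2=15  J3=26  J4=47  J5=34  J6=48
Turnaround = completion − arrival: J1=36, J2=7, J3=16, J4=37, J5=21, J6=32
Total turnaround = 36 + 7 + 16 + 37 + 21 + 32 = 149

149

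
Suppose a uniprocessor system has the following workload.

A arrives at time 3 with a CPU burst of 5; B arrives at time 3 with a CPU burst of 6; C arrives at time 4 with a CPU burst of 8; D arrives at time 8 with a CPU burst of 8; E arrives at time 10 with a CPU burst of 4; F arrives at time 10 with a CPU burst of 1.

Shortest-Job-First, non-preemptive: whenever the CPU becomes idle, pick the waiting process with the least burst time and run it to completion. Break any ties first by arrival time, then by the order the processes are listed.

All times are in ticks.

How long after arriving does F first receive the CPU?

Gantt: | idle 0-3 | A 3-8 | B 8-14 | F 14-15 | E 15-19 | C 19-27 | D 27-35 |
Completion: A=8  B=14  C=27  D=35  E=19  F=15
Turnaround (C−A): A=5  B=11  C=23  D=27  E=9  F=5
Response(F) = first start − arrival = 14 − 10 = 4

4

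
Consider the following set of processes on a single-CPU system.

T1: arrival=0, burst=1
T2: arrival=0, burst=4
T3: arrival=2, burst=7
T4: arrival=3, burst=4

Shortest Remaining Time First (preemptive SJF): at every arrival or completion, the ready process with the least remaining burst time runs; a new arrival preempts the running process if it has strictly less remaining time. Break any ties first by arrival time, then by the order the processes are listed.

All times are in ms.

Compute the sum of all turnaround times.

26

Gantt: | T1 0-1 | T2 1-5 | T4 5-9 | T3 9-16 |
Completion: T1=1  T2=5  T3=16  T4=9
Turnaround (C−A): T1=1  T2=5  T3=14  T4=6
Turnaround = completion − arrival: T1=1, T2=5, T3=14, T4=6
Total turnaround = 1 + 5 + 14 + 6 = 26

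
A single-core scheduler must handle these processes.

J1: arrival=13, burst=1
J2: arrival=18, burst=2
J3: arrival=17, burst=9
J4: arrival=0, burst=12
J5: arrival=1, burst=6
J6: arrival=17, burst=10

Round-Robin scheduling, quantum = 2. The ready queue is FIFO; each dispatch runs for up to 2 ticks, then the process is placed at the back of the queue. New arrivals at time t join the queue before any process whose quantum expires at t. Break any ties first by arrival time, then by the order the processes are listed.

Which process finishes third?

J4

Gantt: | J4 0-2 | J5 2-4 | J4 4-6 | J5 6-8 | J4 8-10 | J5 10-12 | J4 12-14 | J1 14-15 | J4 15-17 | J3 17-19 | J6 19-21 | J4 21-23 | J2 23-25 | J3 25-27 | J6 27-29 | J3 29-31 | J6 31-33 | J3 33-35 | J6 35-37 | J3 37-38 | J6 38-40 |
Completion: J1=15  J2=25  J3=38  J4=23  J5=12  J6=40
Turnaround (C−A): J1=2  J2=7  J3=21  J4=23  J5=11  J6=23
Finish order: J5 → J1 → J4 → J2 → J3 → J6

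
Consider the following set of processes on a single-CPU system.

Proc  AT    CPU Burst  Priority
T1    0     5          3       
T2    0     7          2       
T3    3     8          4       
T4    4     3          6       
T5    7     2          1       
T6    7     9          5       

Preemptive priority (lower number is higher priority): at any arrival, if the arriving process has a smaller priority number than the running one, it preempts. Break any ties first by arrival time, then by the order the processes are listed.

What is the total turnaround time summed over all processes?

Gantt: | T2 0-7 | T5 7-9 | T1 9-14 | T3 14-22 | T6 22-31 | T4 31-34 |
Completion: T1=14  T2=7  T3=22  T4=34  T5=9  T6=31
Turnaround (C−A): T1=14  T2=7  T3=19  T4=30  T5=2  T6=24
Turnaround = completion − arrival: T1=14, T2=7, T3=19, T4=30, T5=2, T6=24
Total turnaround = 14 + 7 + 19 + 30 + 2 + 24 = 96

96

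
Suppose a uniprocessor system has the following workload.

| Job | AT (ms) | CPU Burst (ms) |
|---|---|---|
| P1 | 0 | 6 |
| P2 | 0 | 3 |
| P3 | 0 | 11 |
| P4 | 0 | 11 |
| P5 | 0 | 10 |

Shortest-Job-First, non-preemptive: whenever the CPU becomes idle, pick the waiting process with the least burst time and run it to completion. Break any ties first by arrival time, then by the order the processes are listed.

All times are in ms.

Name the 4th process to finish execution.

Gantt: | P2 0-3 | P1 3-9 | P5 9-19 | P3 19-30 | P4 30-41 |
Completion: P1=9  P2=3  P3=30  P4=41  P5=19
Turnaround (C−A): P1=9  P2=3  P3=30  P4=41  P5=19
Finish order: P2 → P1 → P5 → P3 → P4

P3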